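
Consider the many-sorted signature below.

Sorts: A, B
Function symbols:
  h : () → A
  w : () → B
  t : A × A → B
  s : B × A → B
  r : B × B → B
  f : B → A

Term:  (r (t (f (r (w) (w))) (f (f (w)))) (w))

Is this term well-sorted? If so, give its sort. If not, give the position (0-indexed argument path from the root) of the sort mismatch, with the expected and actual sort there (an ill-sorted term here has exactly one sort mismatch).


ill-sorted at position [0, 1, 0]: expected B, got A

        (w) : B
        (w) : B
      (r (w) (w)) : B
    (f (r (w) (w))) : A
        (w) : B
      (f (w)) : A
    (f (f (w))) : ✗ arg 0 at [0, 1, 0] has sort A, expected B
  (w) : B


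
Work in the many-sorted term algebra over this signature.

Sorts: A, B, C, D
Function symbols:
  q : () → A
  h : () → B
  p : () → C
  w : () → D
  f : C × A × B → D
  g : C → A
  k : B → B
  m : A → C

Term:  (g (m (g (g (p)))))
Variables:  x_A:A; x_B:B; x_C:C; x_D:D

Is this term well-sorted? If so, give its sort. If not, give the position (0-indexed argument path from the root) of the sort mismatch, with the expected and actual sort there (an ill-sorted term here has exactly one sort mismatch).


ill-sorted at position [0, 0, 0]: expected C, got A

        (p) : C
      (g (p)) : A
    (g (g (p))) : ✗ arg 0 at [0, 0, 0] has sort A, expected C


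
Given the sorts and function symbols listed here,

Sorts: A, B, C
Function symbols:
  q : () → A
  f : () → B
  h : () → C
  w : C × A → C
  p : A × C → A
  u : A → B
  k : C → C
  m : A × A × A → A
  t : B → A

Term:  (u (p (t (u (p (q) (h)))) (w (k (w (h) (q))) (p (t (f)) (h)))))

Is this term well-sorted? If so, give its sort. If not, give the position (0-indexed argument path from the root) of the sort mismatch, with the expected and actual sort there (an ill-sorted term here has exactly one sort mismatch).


well-sorted; sort = B

          (q) : A
          (h) : C
        (p (q) (h)) : A
      (u (p (q) (h))) : B
    (t (u (p (q) (h)))) : A
          (h) : C
          (q) : A
        (w (h) (q)) : C
      (k (w (h) (q))) : C
          (f) : B
        (t (f)) : A
        (h) : C
      (p (t (f)) (h)) : A
    (w (k (w (h) (q))) (p (t (f)) (h))) : C
  (p (t (u (p (q) (h)))) (w (k (w (h) (q))) (p (t (f)) (h)))) : A
(u (p (t (u (p (q) (h)))) (w (k (w (h) (q))) (p (t (f)) (h))))) : B


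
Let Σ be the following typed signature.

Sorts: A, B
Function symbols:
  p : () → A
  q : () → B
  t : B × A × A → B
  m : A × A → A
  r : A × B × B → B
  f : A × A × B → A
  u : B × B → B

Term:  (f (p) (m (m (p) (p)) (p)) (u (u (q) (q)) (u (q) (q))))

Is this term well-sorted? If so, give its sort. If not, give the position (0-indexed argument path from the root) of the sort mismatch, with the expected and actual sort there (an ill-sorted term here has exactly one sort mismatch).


  (p) : A
      (p) : A
      (p) : A
    (m (p) (p)) : A
    (p) : A
  (m (m (p) (p)) (p)) : A
      (q) : B
      (q) : B
    (u (q) (q)) : B
      (q) : B
      (q) : B
    (u (q) (q)) : B
  (u (u (q) (q)) (u (q) (q))) : B
(f (p) (m (m (p) (p)) (p)) (u (u (q) (q)) (u (q) (q)))) : A

well-sorted; sort = A


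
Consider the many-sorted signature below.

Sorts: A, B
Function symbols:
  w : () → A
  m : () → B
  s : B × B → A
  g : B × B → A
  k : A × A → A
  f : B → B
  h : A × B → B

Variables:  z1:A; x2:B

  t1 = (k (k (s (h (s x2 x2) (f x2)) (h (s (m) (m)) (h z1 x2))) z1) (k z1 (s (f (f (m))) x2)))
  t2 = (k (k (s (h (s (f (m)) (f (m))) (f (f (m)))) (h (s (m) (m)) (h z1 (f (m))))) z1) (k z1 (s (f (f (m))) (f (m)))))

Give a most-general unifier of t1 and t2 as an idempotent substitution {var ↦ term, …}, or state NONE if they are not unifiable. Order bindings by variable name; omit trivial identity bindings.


{x2 ↦ (f (m))}


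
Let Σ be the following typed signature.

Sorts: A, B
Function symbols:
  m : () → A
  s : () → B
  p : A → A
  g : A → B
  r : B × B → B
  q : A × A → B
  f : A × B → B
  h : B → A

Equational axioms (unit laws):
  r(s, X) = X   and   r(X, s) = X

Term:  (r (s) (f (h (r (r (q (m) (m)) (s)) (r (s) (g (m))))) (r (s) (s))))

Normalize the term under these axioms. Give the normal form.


normal form = (f (h (r (q (m) (m)) (g (m)))) (s))

1. (r (s) (f (h (r (r (q (m) (m)) (s)) (r (s) (g (m))))) (r (s) (s))))  →  (f (h (r (r (q (m) (m)) (s)) (r (s) (g (m))))) (r (s) (s)))
2. (f (h (r (r (q (m) (m)) (s)) (r (s) (g (m))))) (r (s) (s)))  →  (f (h (r (q (m) (m)) (r (s) (g (m))))) (r (s) (s)))
3. (f (h (r (q (m) (m)) (r (s) (g (m))))) (r (s) (s)))  →  (f (h (r (q (m) (m)) (g (m)))) (r (s) (s)))
4. (f (h (r (q (m) (m)) (g (m)))) (r (s) (s)))  →  (f (h (r (q (m) (m)) (g (m)))) (s))


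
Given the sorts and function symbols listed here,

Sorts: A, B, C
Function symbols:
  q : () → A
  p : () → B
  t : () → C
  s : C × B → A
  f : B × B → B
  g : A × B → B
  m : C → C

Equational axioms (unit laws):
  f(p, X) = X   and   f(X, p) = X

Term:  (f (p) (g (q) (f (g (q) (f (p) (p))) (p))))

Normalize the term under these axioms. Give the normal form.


normal form = (g (q) (g (q) (p)))

1. (f (p) (g (q) (f (g (q) (f (p) (p))) (p))))  →  (g (q) (f (g (q) (f (p) (p))) (p)))
2. (g (q) (f (g (q) (f (p) (p))) (p)))  →  (g (q) (g (q) (f (p) (p))))
3. (g (q) (g (q) (f (p) (p))))  →  (g (q) (g (q) (p)))


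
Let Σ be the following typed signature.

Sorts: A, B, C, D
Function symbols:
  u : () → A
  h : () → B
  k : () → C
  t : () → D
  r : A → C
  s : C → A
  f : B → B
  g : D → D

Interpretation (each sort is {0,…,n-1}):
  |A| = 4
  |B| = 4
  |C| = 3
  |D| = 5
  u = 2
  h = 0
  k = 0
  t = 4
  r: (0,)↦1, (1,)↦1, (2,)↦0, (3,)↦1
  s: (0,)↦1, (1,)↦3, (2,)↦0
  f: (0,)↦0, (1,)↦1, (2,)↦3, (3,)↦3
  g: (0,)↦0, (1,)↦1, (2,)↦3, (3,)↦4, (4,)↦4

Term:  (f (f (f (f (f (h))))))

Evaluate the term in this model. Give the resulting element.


value = 0

  h = 0
  (f (h)) = f(0,) = 0
  (f (f (h))) = f(0,) = 0
  (f (f (f (h)))) = f(0,) = 0
  (f (f (f (f (h))))) = f(0,) = 0
  (f (f (f (f (f (h)))))) = f(0,) = 0


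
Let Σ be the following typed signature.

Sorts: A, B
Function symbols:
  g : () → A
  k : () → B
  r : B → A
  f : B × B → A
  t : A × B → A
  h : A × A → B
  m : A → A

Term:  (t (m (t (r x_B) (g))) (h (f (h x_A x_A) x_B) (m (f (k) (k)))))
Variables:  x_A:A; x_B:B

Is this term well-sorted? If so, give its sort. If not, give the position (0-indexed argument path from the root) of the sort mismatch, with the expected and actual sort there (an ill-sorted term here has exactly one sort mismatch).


ill-sorted at position [0, 0, 1]: expected B, got A

        x_B : B
      (r x_B) : A
      (g) : A
    (t (r x_B) (g)) : ✗ arg 1 at [0, 0, 1] has sort A, expected B
        x_A : A
        x_A : A
      (h x_A x_A) : B
      x_B : B
    (f (h x_A x_A) x_B) : A
        (k) : B
        (k) : B
      (f (k) (k)) : A
    (m (f (k) (k))) : A
  (h (f (h x_A x_A) x_B) (m (f (k) (k)))) : B


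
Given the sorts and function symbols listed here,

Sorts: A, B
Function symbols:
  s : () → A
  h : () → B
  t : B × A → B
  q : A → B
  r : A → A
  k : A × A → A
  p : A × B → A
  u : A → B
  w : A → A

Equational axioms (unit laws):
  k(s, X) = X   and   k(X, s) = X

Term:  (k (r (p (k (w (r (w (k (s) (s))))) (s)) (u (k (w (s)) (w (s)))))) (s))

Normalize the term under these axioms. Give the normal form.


1. (k (r (p (k (w (r (w (k (s) (s))))) (s)) (u (k (w (s)) (w (s)))))) (s))  →  (r (p (k (w (r (w (k (s) (s))))) (s)) (u (k (w (s)) (w (s))))))
2. (r (p (k (w (r (w (k (s) (s))))) (s)) (u (k (w (s)) (w (s))))))  →  (r (p (w (r (w (k (s) (s))))) (u (k (w (s)) (w (s))))))
3. (r (p (w (r (w (k (s) (s))))) (u (k (w (s)) (w (s))))))  →  (r (p (w (r (w (s)))) (u (k (w (s)) (w (s))))))

normal form = (r (p (w (r (w (s)))) (u (k (w (s)) (w (s))))))


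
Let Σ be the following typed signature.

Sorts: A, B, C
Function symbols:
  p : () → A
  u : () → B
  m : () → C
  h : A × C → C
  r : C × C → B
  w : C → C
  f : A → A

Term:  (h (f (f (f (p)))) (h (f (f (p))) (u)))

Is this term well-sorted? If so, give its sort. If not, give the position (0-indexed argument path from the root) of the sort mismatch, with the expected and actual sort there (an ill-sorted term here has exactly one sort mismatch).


        (p) : A
      (f (p)) : A
    (f (f (p))) : A
  (f (f (f (p)))) : A
        (p) : A
      (f (p)) : A
    (f (f (p))) : A
    (u) : B
  (h (f (f (p))) (u)) : ✗ arg 1 at [1, 1] has sort B, expected C

ill-sorted at position [1, 1]: expected C, got B


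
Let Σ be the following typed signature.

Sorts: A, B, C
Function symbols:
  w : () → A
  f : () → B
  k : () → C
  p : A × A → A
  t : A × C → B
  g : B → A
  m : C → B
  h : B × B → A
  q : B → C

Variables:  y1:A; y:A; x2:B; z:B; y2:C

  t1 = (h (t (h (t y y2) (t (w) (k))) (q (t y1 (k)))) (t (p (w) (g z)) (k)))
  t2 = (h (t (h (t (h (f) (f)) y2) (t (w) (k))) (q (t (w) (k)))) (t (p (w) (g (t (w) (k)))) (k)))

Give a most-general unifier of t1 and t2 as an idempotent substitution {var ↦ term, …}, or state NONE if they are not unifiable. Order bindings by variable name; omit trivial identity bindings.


{y ↦ (h (f) (f)), y1 ↦ (w), z ↦ (t (w) (k))}


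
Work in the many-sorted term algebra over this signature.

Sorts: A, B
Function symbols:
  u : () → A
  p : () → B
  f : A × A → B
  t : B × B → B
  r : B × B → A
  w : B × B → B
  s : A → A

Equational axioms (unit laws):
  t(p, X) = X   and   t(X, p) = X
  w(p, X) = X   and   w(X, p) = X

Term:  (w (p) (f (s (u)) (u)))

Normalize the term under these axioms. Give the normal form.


1. (w (p) (f (s (u)) (u)))  →  (f (s (u)) (u))

normal form = (f (s (u)) (u))


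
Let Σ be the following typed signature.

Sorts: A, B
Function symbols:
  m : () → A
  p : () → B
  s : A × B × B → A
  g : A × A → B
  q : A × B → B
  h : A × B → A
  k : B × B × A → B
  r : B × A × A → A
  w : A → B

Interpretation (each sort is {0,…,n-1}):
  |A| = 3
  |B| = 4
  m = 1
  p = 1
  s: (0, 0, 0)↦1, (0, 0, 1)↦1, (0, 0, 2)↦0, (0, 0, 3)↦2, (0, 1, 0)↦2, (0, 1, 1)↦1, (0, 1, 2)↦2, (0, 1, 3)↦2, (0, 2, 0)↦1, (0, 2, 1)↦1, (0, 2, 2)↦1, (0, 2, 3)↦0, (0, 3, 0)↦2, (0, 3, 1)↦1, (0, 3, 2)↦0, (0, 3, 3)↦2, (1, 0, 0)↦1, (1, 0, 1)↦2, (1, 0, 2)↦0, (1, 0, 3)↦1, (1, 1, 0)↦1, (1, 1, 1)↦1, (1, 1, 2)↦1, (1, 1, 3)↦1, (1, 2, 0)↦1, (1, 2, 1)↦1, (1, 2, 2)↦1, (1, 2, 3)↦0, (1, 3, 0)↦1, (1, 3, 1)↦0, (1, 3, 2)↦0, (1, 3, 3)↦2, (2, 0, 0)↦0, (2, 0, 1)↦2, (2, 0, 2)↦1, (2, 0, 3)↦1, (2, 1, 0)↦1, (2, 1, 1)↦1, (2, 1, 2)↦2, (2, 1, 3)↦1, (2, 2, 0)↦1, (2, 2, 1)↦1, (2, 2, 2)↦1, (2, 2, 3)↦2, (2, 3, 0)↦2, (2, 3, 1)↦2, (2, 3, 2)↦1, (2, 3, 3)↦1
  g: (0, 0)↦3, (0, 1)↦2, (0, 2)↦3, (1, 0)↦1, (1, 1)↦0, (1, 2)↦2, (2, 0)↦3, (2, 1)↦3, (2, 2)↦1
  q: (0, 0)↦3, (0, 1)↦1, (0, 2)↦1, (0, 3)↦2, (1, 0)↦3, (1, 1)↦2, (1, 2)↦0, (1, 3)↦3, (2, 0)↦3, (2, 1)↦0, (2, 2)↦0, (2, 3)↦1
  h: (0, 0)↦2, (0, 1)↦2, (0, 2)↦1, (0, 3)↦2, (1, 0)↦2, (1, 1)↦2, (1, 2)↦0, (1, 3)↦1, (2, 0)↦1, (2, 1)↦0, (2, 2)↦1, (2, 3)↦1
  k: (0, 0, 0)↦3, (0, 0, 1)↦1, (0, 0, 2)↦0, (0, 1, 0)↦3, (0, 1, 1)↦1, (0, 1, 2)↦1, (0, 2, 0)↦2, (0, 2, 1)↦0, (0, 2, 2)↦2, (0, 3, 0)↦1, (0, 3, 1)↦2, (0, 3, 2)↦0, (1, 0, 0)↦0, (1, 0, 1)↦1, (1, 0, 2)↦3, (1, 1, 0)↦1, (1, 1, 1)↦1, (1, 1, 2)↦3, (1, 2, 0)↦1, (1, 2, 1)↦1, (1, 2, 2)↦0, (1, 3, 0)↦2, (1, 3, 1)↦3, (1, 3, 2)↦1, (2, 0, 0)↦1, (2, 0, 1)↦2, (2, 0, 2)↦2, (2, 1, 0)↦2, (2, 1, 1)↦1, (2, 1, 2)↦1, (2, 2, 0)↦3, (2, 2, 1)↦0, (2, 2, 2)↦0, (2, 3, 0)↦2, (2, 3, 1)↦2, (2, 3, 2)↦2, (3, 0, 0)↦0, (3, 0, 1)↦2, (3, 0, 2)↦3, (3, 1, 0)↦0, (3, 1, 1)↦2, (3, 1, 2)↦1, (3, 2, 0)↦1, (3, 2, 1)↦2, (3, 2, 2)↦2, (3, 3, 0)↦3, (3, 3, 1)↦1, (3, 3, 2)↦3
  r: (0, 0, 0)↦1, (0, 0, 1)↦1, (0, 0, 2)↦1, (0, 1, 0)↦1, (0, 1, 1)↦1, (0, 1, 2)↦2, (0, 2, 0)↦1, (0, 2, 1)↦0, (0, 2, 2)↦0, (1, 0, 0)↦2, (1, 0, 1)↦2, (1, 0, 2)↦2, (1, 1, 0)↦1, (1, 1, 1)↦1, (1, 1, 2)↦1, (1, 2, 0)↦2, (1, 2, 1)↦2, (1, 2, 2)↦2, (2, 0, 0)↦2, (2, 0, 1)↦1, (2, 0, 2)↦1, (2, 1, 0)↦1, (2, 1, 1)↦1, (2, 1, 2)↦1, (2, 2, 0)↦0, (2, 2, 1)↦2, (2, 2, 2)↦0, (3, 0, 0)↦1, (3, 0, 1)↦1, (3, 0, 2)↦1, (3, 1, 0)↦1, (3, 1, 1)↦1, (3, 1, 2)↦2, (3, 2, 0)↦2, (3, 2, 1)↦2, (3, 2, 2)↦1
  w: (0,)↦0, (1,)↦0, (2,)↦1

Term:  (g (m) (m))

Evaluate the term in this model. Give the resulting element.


  m = 1
  m = 1
  (g (m) (m)) = g(1, 1) = 0

value = 0


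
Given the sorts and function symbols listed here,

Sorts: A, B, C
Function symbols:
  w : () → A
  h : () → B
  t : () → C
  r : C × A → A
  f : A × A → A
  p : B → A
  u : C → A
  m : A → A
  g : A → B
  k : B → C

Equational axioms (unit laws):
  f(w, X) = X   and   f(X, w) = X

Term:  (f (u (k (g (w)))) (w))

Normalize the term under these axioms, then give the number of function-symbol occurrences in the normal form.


size = 4

1. (f (u (k (g (w)))) (w))  →  (u (k (g (w))))
normal form: (u (k (g (w))))


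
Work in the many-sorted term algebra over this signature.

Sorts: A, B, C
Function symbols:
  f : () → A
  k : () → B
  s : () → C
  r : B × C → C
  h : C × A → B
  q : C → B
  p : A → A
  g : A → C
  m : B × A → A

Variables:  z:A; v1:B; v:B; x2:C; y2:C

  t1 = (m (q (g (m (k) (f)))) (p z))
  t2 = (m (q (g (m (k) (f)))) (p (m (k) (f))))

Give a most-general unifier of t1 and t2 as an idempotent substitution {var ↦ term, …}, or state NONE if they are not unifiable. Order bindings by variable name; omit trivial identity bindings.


{z ↦ (m (k) (f))}


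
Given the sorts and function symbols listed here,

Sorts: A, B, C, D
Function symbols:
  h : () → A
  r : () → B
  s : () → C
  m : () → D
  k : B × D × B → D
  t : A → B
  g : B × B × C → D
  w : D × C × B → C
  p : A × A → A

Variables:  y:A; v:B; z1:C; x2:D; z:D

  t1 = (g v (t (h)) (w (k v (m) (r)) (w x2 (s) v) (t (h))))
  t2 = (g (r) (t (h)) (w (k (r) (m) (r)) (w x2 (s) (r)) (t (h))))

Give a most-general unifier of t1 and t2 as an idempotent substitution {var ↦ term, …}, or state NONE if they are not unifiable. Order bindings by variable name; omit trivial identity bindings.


{v ↦ (r)}


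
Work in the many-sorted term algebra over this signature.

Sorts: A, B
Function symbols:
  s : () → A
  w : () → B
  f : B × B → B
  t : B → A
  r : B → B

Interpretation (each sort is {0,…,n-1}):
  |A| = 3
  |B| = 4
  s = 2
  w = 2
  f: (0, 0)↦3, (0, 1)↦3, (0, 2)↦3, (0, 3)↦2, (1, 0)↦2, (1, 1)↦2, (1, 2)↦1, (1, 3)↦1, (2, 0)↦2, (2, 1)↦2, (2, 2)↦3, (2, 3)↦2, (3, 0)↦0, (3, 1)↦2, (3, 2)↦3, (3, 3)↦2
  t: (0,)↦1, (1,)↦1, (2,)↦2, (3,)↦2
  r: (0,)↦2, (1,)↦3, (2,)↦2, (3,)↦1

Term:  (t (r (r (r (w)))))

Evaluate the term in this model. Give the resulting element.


value = 2

  w = 2
  (r (w)) = r(2,) = 2
  (r (r (w))) = r(2,) = 2
  (r (r (r (w)))) = r(2,) = 2
  (t (r (r (r (w))))) = t(2,) = 2


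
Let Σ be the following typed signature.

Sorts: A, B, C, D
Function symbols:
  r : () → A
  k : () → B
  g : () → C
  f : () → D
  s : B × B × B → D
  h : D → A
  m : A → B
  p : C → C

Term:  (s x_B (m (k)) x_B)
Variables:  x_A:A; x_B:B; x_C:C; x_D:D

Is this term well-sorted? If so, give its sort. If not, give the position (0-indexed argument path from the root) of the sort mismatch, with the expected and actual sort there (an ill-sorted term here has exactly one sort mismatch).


ill-sorted at position [1, 0]: expected A, got B

  x_B : B
    (k) : B
  (m (k)) : ✗ arg 0 at [1, 0] has sort B, expected A
  x_B : B


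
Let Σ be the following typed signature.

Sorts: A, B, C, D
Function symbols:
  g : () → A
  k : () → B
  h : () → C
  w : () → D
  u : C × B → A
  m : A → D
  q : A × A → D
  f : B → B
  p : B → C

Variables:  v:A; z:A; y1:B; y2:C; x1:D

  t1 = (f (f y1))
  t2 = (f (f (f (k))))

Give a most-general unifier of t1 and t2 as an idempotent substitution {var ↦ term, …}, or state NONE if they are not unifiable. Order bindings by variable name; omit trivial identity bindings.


{y1 ↦ (f (k))}


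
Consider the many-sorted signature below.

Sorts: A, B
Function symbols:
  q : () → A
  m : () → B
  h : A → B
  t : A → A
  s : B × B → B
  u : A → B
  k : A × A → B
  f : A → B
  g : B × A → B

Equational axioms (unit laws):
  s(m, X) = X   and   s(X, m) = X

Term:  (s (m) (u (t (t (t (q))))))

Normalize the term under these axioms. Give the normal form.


normal form = (u (t (t (t (q)))))

1. (s (m) (u (t (t (t (q))))))  →  (u (t (t (t (q)))))


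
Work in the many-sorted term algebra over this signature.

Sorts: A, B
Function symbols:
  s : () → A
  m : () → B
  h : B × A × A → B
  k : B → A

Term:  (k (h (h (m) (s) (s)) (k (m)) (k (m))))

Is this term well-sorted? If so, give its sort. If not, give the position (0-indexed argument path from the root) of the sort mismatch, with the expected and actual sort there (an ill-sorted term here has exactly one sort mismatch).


well-sorted; sort = A

      (m) : B
      (s) : A
      (s) : A
    (h (m) (s) (s)) : B
      (m) : B
    (k (m)) : A
      (m) : B
    (k (m)) : A
  (h (h (m) (s) (s)) (k (m)) (k (m))) : B
(k (h (h (m) (s) (s)) (k (m)) (k (m)))) : A


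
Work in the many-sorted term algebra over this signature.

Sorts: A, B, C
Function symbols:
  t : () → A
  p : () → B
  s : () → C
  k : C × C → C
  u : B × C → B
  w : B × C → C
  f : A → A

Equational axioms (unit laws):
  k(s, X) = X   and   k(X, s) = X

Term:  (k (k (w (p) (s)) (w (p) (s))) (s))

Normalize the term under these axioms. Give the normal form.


normal form = (k (w (p) (s)) (w (p) (s)))

1. (k (k (w (p) (s)) (w (p) (s))) (s))  →  (k (w (p) (s)) (w (p) (s)))


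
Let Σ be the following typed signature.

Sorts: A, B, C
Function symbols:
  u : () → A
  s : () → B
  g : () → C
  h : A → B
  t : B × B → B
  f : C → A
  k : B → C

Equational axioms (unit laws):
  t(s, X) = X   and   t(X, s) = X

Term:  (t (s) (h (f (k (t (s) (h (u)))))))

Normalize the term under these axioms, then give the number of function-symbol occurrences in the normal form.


size = 5

1. (t (s) (h (f (k (t (s) (h (u)))))))  →  (h (f (k (t (s) (h (u))))))
2. (h (f (k (t (s) (h (u))))))  →  (h (f (k (h (u)))))
normal form: (h (f (k (h (u)))))


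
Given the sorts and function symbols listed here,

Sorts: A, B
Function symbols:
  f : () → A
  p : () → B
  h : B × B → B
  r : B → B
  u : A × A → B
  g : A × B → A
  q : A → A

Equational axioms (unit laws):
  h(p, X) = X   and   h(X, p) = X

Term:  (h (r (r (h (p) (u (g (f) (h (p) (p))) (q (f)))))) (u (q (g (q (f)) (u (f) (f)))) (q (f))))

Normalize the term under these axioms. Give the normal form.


normal form = (h (r (r (u (g (f) (p)) (q (f))))) (u (q (g (q (f)) (u (f) (f)))) (q (f))))

1. (h (r (r (h (p) (u (g (f) (h (p) (p))) (q (f)))))) (u (q (g (q (f)) (u (f) (f)))) (q (f))))  →  (h (r (r (u (g (f) (h (p) (p))) (q (f))))) (u (q (g (q (f)) (u (f) (f)))) (q (f))))
2. (h (r (r (u (g (f) (h (p) (p))) (q (f))))) (u (q (g (q (f)) (u (f) (f)))) (q (f))))  →  (h (r (r (u (g (f) (p)) (q (f))))) (u (q (g (q (f)) (u (f) (f)))) (q (f))))


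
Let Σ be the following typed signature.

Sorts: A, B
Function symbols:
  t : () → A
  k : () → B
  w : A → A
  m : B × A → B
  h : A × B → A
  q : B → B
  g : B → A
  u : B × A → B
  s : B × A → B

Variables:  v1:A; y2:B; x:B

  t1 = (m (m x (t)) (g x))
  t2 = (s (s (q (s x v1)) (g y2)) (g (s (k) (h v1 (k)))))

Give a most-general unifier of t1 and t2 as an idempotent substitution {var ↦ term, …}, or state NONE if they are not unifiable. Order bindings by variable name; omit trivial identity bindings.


head clash or occurs-check failure — not unifiable

NONE (not unifiable)


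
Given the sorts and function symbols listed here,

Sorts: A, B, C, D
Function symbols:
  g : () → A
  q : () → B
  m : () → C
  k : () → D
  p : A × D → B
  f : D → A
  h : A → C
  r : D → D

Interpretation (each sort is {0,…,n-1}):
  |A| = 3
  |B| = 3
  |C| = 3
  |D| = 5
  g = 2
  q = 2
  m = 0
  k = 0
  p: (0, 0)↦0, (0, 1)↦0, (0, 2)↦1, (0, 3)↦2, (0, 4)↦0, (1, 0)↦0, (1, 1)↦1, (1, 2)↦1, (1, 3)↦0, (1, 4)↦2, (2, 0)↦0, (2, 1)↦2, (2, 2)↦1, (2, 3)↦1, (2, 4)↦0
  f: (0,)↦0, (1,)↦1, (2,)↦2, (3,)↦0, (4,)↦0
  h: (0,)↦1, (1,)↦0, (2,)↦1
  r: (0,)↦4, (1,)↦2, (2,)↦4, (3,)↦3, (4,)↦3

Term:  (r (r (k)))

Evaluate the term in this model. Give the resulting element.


  k = 0
  (r (k)) = r(0,) = 4
  (r (r (k))) = r(4,) = 3

value = 3


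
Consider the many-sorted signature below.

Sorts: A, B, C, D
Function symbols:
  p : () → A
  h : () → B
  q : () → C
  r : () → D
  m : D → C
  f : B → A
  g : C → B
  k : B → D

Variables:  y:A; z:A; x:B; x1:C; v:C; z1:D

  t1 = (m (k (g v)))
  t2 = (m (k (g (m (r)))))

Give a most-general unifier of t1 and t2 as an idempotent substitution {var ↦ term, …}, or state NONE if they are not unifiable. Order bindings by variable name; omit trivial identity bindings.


{v ↦ (m (r))}


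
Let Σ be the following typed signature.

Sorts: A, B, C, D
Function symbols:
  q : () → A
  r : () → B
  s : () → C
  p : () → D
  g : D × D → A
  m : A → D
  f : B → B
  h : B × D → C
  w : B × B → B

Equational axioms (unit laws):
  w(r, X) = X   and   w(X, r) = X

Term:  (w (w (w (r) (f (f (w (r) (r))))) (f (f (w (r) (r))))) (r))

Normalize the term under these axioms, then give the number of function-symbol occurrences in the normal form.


size = 7

1. (w (w (w (r) (f (f (w (r) (r))))) (f (f (w (r) (r))))) (r))  →  (w (w (r) (f (f (w (r) (r))))) (f (f (w (r) (r)))))
2. (w (w (r) (f (f (w (r) (r))))) (f (f (w (r) (r)))))  →  (w (f (f (w (r) (r)))) (f (f (w (r) (r)))))
3. (w (f (f (w (r) (r)))) (f (f (w (r) (r)))))  →  (w (f (f (r))) (f (f (w (r) (r)))))
4. (w (f (f (r))) (f (f (w (r) (r)))))  →  (w (f (f (r))) (f (f (r))))
normal form: (w (f (f (r))) (f (f (r))))


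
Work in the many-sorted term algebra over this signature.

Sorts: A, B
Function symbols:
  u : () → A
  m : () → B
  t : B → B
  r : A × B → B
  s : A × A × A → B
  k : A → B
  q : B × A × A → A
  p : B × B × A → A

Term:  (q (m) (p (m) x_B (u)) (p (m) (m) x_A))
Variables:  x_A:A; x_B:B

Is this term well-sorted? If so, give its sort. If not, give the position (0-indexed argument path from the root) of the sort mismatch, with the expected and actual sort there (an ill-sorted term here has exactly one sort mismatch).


  (m) : B
    (m) : B
    x_B : B
    (u) : A
  (p (m) x_B (u)) : A
    (m) : B
    (m) : B
    x_A : A
  (p (m) (m) x_A) : A
(q (m) (p (m) x_B (u)) (p (m) (m) x_A)) : A

well-sorted; sort = A


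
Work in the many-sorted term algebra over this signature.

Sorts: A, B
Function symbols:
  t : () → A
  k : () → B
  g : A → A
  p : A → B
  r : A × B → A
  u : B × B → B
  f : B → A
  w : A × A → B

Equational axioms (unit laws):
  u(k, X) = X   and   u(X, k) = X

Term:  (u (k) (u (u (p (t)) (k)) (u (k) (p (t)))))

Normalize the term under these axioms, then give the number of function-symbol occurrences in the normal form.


1. (u (k) (u (u (p (t)) (k)) (u (k) (p (t)))))  →  (u (u (p (t)) (k)) (u (k) (p (t))))
2. (u (u (p (t)) (k)) (u (k) (p (t))))  →  (u (p (t)) (u (k) (p (t))))
3. (u (p (t)) (u (k) (p (t))))  →  (u (p (t)) (p (t)))
normal form: (u (p (t)) (p (t)))

size = 5


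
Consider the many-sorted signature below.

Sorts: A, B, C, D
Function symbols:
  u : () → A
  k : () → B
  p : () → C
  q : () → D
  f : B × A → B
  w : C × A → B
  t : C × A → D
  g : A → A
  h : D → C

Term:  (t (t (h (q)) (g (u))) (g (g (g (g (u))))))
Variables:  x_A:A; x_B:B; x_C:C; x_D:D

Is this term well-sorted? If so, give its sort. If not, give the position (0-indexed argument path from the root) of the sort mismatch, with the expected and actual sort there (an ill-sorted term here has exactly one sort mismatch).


ill-sorted at position [0]: expected C, got D

      (q) : D
    (h (q)) : C
      (u) : A
    (g (u)) : A
  (t (h (q)) (g (u))) : D
          (u) : A
        (g (u)) : A
      (g (g (u))) : A
    (g (g (g (u)))) : A
  (g (g (g (g (u))))) : A
(t (t (h (q)) (g (u))) (g (g (g (g (u)))))) : ✗ arg 0 at [0] has sort D, expected C


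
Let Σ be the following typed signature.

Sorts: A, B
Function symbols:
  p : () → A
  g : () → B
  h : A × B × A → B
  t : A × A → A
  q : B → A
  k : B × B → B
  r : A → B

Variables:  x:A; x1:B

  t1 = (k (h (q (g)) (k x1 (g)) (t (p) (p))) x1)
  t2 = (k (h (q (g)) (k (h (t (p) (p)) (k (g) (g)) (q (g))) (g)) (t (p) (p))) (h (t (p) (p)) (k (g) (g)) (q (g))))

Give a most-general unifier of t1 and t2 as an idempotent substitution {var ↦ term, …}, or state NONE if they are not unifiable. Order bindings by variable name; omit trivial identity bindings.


{x1 ↦ (h (t (p) (p)) (k (g) (g)) (q (g)))}


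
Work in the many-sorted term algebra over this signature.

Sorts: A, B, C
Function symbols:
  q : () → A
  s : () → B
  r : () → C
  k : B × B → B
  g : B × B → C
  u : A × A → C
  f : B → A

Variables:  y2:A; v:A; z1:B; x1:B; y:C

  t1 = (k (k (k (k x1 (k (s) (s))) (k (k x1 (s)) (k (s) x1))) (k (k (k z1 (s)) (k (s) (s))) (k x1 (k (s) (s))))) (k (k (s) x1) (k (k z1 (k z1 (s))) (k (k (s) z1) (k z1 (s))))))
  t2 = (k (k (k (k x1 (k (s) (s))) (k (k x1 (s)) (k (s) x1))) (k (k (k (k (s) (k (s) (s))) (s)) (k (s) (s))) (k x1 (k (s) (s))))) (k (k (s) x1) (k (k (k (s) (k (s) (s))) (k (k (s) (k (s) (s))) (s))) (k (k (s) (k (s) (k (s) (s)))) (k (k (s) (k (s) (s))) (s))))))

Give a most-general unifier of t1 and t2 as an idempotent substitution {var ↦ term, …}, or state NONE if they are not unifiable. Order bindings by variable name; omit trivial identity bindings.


{z1 ↦ (k (s) (k (s) (s)))}


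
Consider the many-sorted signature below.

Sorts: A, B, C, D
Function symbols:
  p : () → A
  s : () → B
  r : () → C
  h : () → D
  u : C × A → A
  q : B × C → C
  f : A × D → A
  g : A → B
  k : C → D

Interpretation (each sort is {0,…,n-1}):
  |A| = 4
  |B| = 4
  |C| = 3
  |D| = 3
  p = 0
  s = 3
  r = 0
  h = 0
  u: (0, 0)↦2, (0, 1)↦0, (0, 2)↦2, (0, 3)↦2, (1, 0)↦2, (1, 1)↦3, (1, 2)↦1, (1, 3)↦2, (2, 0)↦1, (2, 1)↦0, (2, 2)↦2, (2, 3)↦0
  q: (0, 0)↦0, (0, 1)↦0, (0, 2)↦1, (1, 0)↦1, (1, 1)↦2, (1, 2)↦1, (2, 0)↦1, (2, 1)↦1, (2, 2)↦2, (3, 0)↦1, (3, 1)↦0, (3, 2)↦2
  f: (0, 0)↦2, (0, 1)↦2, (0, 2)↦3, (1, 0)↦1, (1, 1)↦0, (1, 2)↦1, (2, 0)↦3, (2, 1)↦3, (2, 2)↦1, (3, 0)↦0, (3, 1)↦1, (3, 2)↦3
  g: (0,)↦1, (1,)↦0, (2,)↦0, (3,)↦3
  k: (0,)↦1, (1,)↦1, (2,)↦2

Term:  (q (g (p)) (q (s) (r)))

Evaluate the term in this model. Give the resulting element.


value = 2

  p = 0
  (g (p)) = g(0,) = 1
  s = 3
  r = 0
  (q (s) (r)) = q(3, 0) = 1
  (q (g (p)) (q (s) (r))) = q(1, 1) = 2


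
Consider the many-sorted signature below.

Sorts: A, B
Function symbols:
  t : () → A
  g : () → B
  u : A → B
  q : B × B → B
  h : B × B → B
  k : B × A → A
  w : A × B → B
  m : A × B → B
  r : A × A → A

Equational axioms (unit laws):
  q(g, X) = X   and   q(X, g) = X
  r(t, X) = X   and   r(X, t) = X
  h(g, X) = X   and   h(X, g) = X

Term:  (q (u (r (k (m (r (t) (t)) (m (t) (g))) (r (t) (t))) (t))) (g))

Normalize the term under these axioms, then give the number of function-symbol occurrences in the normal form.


size = 8

1. (q (u (r (k (m (r (t) (t)) (m (t) (g))) (r (t) (t))) (t))) (g))  →  (u (r (k (m (r (t) (t)) (m (t) (g))) (r (t) (t))) (t)))
2. (u (r (k (m (r (t) (t)) (m (t) (g))) (r (t) (t))) (t)))  →  (u (k (m (r (t) (t)) (m (t) (g))) (r (t) (t))))
3. (u (k (m (r (t) (t)) (m (t) (g))) (r (t) (t))))  →  (u (k (m (t) (m (t) (g))) (r (t) (t))))
4. (u (k (m (t) (m (t) (g))) (r (t) (t))))  →  (u (k (m (t) (m (t) (g))) (t)))
normal form: (u (k (m (t) (m (t) (g))) (t)))


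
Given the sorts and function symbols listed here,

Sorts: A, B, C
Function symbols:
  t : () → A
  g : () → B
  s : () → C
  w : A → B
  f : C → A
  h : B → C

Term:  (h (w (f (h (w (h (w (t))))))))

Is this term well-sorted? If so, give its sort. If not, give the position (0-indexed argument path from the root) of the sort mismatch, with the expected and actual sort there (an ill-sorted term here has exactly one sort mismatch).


ill-sorted at position [0, 0, 0, 0, 0]: expected A, got C

              (t) : A
            (w (t)) : B
          (h (w (t))) : C
        (w (h (w (t)))) : ✗ arg 0 at [0, 0, 0, 0, 0] has sort C, expected A


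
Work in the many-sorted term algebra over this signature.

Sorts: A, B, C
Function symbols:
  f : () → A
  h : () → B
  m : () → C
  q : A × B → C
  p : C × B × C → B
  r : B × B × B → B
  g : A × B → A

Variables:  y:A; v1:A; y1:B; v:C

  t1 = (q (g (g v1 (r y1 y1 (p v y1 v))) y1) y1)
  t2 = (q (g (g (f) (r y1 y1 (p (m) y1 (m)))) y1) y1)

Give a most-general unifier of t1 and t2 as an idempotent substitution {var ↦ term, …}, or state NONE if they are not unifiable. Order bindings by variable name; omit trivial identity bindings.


{v ↦ (m), v1 ↦ (f)}


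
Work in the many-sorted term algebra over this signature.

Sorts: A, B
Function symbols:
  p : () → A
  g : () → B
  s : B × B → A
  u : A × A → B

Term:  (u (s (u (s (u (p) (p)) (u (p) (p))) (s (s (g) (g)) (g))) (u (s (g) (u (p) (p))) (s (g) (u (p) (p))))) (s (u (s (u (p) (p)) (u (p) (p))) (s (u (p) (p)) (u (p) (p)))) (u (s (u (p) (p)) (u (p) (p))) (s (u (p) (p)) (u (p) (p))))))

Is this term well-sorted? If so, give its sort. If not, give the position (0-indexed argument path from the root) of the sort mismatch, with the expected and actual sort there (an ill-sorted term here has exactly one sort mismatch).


ill-sorted at position [0, 0, 1, 0]: expected B, got A

          (p) : A
          (p) : A
        (u (p) (p)) : B
          (p) : A
          (p) : A
        (u (p) (p)) : B
      (s (u (p) (p)) (u (p) (p))) : A
          (g) : B
          (g) : B
        (s (g) (g)) : A
        (g) : B
      (s (s (g) (g)) (g)) : ✗ arg 0 at [0, 0, 1, 0] has sort A, expected B
        (g) : B
          (p) : A
          (p) : A
        (u (p) (p)) : B
      (s (g) (u (p) (p))) : A
        (g) : B
          (p) : A
          (p) : A
        (u (p) (p)) : B
      (s (g) (u (p) (p))) : A
    (u (s (g) (u (p) (p))) (s (g) (u (p) (p)))) : B
          (p) : A
          (p) : A
        (u (p) (p)) : B
          (p) : A
          (p) : A
        (u (p) (p)) : B
      (s (u (p) (p)) (u (p) (p))) : A
          (p) : A
          (p) : A
        (u (p) (p)) : B
          (p) : A
          (p) : A
        (u (p) (p)) : B
      (s (u (p) (p)) (u (p) (p))) : A
    (u (s (u (p) (p)) (u (p) (p))) (s (u (p) (p)) (u (p) (p)))) : B
          (p) : A
          (p) : A
        (u (p) (p)) : B
          (p) : A
          (p) : A
        (u (p) (p)) : B
      (s (u (p) (p)) (u (p) (p))) : A
          (p) : A
          (p) : A
        (u (p) (p)) : B
          (p) : A
          (p) : A
        (u (p) (p)) : B
      (s (u (p) (p)) (u (p) (p))) : A
    (u (s (u (p) (p)) (u (p) (p))) (s (u (p) (p)) (u (p) (p)))) : B
  (s (u (s (u (p) (p)) (u (p) (p))) (s (u (p) (p)) (u (p) (p)))) (u (s (u (p) (p)) (u (p) (p))) (s (u (p) (p)) (u (p) (p))))) : A


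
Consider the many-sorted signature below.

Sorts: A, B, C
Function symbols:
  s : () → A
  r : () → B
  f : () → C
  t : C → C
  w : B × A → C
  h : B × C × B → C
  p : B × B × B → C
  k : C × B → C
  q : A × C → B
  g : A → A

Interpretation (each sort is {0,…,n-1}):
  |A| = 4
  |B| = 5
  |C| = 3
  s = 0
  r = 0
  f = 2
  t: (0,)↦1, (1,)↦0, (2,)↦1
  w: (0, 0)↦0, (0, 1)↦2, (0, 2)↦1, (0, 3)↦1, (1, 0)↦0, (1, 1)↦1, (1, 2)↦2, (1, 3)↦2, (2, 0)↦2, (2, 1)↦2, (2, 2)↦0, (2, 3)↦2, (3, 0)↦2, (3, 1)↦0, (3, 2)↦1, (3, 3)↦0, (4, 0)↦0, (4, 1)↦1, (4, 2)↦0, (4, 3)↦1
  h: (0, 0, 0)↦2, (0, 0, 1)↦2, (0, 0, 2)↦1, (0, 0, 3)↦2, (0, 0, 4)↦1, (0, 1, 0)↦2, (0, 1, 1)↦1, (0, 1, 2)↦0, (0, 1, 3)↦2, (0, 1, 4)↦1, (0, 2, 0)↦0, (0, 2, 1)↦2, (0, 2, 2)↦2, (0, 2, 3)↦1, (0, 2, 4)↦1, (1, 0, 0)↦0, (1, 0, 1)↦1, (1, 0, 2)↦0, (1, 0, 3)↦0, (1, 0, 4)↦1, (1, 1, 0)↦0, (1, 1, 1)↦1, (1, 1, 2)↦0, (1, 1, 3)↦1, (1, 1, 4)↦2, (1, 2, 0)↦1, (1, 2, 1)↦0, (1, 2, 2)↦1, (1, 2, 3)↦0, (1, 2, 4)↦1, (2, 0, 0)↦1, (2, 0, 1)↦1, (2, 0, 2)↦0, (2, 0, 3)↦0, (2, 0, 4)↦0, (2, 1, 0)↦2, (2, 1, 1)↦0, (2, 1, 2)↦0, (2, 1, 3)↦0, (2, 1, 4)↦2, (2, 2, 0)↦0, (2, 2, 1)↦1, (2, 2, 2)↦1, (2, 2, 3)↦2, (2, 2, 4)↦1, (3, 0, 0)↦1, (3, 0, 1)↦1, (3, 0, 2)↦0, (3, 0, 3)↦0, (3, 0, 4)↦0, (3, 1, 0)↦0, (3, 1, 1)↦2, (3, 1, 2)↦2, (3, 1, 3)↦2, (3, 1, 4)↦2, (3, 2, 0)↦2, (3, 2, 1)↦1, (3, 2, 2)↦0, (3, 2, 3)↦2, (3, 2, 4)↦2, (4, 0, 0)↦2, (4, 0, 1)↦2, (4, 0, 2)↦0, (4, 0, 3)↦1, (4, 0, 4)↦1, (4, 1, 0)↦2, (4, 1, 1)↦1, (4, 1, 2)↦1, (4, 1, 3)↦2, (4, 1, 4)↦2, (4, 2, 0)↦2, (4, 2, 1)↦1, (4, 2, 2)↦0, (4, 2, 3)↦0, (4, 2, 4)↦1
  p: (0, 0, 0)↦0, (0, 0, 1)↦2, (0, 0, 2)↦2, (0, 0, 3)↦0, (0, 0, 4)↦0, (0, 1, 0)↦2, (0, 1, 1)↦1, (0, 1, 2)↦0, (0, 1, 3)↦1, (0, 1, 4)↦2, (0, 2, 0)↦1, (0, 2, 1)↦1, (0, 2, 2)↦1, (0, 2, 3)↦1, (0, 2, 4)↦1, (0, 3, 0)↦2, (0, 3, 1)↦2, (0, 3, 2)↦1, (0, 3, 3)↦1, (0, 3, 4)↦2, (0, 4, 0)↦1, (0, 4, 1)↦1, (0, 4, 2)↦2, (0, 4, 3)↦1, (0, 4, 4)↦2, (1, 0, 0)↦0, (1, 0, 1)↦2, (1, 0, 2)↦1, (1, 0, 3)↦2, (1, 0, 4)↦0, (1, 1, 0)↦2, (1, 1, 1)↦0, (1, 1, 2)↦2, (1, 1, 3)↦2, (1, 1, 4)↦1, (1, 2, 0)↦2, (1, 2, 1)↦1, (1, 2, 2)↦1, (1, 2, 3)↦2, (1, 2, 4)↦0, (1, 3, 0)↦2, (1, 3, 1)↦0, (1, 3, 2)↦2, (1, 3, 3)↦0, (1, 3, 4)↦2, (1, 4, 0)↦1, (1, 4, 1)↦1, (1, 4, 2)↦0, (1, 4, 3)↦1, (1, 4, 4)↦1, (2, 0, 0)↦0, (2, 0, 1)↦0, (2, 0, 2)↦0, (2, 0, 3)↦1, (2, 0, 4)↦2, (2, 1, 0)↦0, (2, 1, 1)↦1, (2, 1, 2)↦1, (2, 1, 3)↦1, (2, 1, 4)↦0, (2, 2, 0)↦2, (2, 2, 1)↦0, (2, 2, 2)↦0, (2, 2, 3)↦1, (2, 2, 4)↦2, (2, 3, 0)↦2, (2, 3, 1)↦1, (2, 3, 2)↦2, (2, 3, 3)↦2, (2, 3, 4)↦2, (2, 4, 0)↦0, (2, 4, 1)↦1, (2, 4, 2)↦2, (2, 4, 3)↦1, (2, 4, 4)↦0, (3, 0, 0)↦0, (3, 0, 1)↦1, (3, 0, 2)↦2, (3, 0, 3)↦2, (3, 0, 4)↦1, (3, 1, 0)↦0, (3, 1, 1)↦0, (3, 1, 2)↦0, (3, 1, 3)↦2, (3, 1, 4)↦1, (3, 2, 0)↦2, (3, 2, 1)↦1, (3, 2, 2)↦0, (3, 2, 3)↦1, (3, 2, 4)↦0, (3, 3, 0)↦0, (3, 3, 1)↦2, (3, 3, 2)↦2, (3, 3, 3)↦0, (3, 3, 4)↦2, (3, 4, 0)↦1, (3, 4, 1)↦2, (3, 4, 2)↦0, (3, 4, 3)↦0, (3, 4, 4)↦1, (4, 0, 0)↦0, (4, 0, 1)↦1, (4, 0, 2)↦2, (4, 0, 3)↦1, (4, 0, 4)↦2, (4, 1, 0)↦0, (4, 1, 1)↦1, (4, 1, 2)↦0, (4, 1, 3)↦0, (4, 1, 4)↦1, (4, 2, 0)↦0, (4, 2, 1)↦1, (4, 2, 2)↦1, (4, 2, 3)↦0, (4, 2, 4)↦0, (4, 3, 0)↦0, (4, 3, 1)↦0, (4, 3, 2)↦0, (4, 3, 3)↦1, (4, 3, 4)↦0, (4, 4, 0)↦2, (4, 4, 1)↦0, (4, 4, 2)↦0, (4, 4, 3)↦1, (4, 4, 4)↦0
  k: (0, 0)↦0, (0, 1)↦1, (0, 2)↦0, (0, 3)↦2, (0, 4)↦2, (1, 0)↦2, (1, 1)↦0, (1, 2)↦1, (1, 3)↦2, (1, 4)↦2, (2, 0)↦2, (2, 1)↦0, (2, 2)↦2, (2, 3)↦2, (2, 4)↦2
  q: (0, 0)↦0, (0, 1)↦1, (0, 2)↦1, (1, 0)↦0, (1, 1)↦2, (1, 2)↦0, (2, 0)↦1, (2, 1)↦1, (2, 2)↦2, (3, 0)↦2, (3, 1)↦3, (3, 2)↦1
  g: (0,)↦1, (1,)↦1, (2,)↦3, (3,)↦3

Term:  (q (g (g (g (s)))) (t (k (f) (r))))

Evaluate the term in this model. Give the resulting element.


value = 2

  s = 0
  (g (s)) = g(0,) = 1
  (g (g (s))) = g(1,) = 1
  (g (g (g (s)))) = g(1,) = 1
  f = 2
  r = 0
  (k (f) (r)) = k(2, 0) = 2
  (t (k (f) (r))) = t(2,) = 1
  (q (g (g (g (s)))) (t (k (f) (r)))) = q(1, 1) = 2


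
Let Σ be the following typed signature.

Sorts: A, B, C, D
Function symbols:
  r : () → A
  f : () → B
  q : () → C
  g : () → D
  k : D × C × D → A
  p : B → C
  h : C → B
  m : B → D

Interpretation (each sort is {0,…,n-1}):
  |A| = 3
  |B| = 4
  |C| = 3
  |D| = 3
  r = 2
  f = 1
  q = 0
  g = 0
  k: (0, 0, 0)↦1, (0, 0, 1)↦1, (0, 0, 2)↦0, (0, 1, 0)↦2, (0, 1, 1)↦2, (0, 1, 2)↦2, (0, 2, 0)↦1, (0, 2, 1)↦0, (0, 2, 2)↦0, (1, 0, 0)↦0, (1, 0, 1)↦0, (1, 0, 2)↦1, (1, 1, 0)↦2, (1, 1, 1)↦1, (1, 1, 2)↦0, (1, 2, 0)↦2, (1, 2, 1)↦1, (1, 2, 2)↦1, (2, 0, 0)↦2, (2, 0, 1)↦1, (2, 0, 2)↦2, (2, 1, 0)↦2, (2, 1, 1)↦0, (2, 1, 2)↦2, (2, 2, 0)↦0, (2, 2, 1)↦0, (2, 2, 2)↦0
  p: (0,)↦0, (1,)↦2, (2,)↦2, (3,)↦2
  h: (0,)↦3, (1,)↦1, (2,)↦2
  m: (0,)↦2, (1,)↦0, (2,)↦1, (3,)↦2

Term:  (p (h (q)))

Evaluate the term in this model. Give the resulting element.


  q = 0
  (h (q)) = h(0,) = 3
  (p (h (q))) = p(3,) = 2

value = 2


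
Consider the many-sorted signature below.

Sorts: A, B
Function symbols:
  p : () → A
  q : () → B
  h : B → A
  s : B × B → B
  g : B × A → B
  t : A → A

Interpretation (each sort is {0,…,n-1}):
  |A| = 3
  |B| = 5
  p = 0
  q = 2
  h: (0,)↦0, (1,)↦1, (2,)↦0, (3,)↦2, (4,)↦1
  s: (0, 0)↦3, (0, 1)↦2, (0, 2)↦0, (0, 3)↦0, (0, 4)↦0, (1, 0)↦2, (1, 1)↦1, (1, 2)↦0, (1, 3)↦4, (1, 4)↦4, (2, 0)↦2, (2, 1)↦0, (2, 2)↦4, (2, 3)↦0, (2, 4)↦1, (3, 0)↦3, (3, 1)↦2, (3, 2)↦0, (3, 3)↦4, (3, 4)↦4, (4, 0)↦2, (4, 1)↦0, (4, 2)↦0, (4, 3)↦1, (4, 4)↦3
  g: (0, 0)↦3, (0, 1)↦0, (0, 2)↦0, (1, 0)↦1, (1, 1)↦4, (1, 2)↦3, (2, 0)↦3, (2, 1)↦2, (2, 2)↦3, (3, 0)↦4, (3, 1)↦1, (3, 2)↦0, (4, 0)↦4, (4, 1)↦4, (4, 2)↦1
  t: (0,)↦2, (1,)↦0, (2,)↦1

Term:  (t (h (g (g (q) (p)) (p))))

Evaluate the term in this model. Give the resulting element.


value = 0

  q = 2
  p = 0
  (g (q) (p)) = g(2, 0) = 3
  p = 0
  (g (g (q) (p)) (p)) = g(3, 0) = 4
  (h (g (g (q) (p)) (p))) = h(4,) = 1
  (t (h (g (g (q) (p)) (p)))) = t(1,) = 0


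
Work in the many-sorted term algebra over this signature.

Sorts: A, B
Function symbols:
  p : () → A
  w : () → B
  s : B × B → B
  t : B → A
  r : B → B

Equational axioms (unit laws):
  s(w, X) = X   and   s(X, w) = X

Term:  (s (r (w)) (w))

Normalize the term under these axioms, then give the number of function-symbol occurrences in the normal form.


1. (s (r (w)) (w))  →  (r (w))
normal form: (r (w))

size = 2


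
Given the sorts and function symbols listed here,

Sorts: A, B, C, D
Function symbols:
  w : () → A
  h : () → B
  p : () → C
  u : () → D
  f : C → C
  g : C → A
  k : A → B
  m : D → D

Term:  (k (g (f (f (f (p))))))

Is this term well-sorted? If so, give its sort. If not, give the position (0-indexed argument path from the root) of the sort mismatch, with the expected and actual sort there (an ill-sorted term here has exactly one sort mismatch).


well-sorted; sort = B

          (p) : C
        (f (p)) : C
      (f (f (p))) : C
    (f (f (f (p)))) : C
  (g (f (f (f (p))))) : A
(k (g (f (f (f (p)))))) : B


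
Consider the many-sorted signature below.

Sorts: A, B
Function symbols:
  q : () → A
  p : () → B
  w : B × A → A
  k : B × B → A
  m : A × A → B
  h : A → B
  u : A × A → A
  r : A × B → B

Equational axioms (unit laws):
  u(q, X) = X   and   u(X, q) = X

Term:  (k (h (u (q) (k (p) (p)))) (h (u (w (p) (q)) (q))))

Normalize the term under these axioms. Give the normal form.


normal form = (k (h (k (p) (p))) (h (w (p) (q))))

1. (k (h (u (q) (k (p) (p)))) (h (u (w (p) (q)) (q))))  →  (k (h (k (p) (p))) (h (u (w (p) (q)) (q))))
2. (k (h (k (p) (p))) (h (u (w (p) (q)) (q))))  →  (k (h (k (p) (p))) (h (w (p) (q))))


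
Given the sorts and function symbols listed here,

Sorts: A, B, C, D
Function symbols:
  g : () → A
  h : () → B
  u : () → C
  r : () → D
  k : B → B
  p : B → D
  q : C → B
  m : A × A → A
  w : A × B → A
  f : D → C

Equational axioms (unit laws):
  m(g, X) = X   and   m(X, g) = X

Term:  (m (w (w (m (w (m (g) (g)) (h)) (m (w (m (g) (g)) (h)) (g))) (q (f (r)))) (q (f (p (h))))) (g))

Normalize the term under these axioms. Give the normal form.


1. (m (w (w (m (w (m (g) (g)) (h)) (m (w (m (g) (g)) (h)) (g))) (q (f (r)))) (q (f (p (h))))) (g))  →  (w (w (m (w (m (g) (g)) (h)) (m (w (m (g) (g)) (h)) (g))) (q (f (r)))) (q (f (p (h)))))
2. (w (w (m (w (m (g) (g)) (h)) (m (w (m (g) (g)) (h)) (g))) (q (f (r)))) (q (f (p (h)))))  →  (w (w (m (w (g) (h)) (m (w (m (g) (g)) (h)) (g))) (q (f (r)))) (q (f (p (h)))))
3. (w (w (m (w (g) (h)) (m (w (m (g) (g)) (h)) (g))) (q (f (r)))) (q (f (p (h)))))  →  (w (w (m (w (g) (h)) (w (m (g) (g)) (h))) (q (f (r)))) (q (f (p (h)))))
4. (w (w (m (w (g) (h)) (w (m (g) (g)) (h))) (q (f (r)))) (q (f (p (h)))))  →  (w (w (m (w (g) (h)) (w (g) (h))) (q (f (r)))) (q (f (p (h)))))

normal form = (w (w (m (w (g) (h)) (w (g) (h))) (q (f (r)))) (q (f (p (h)))))
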